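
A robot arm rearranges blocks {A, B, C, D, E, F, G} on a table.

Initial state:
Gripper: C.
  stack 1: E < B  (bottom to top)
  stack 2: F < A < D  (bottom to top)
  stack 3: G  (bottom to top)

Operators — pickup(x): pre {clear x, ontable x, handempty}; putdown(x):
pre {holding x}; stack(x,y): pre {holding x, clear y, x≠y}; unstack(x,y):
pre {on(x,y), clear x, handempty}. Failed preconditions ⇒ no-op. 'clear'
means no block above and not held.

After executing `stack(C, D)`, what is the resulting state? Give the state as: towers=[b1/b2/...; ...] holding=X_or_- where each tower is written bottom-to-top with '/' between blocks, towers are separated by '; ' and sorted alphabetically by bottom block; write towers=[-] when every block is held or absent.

towers=[E/B; F/A/D/C; G] holding=-

before: towers=[E/B; F/A/D; G] holding=C
pre[stack(C, D)]: holding(C) ok, clear(D) ok, C≠D ok
all met → apply stack(C, D)
after:  towers=[E/B; F/A/D/C; G] holding=-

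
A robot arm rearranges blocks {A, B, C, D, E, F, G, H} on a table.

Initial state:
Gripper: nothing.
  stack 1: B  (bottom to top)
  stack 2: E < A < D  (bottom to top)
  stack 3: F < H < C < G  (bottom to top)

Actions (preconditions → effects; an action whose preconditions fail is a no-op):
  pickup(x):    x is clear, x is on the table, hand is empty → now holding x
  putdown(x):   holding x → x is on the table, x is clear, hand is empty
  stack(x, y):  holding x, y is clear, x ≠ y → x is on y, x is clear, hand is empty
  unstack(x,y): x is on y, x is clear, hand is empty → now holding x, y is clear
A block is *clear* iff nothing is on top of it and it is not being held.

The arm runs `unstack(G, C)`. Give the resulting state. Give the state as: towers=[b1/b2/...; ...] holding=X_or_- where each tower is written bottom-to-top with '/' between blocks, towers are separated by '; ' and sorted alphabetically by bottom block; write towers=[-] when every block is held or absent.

towers=[B; E/A/D; F/H/C] holding=G

before: towers=[B; E/A/D; F/H/C/G] holding=-
pre[unstack(G, C)]: on(G,C) ok, clear(G) ok, handempty ok
all met → apply unstack(G, C)
after:  towers=[B; E/A/D; F/H/C] holding=G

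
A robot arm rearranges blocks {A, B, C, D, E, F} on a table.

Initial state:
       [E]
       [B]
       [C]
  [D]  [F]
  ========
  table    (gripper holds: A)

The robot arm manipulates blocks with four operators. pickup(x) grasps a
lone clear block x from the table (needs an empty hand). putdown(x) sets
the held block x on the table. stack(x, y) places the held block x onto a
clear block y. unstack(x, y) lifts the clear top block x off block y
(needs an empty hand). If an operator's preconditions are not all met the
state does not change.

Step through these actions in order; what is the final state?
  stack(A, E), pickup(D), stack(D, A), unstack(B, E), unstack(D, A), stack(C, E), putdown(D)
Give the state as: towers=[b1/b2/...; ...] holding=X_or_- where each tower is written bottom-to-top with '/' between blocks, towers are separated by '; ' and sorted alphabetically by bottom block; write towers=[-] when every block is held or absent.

towers=[D; F/C/B/E/A] holding=-

step 1 (stack(A, E)): towers=[D; F/C/B/E/A] holding=-
step 2 (pickup(D)): towers=[F/C/B/E/A] holding=D
step 3 (stack(D, A)): towers=[F/C/B/E/A/D] holding=-
step 4 (unstack(B, E)) [no-op]: towers=[F/C/B/E/A/D] holding=-
step 5 (unstack(D, A)): towers=[F/C/B/E/A] holding=D
step 6 (stack(C, E)) [no-op]: towers=[F/C/B/E/A] holding=D
step 7 (putdown(D)): towers=[D; F/C/B/E/A] holding=-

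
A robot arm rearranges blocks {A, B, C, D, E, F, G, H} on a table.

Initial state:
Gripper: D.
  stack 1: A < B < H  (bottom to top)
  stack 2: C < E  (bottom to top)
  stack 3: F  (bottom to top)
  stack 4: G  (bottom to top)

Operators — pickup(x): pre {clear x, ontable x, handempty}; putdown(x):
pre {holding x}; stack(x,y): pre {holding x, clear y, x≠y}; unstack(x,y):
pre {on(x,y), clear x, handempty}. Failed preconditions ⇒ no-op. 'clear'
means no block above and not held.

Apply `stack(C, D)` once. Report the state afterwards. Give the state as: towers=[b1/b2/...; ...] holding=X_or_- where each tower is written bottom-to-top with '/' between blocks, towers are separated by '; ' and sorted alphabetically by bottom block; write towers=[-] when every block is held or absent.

towers=[A/B/H; C/E; F; G] holding=D

before: towers=[A/B/H; C/E; F; G] holding=D
pre[stack(C, D)]: holding(C) fail, clear(D) fail, C≠D ok
holding(C), clear(D) unmet → stack(C, D) is a no-op
after:  towers=[A/B/H; C/E; F; G] holding=D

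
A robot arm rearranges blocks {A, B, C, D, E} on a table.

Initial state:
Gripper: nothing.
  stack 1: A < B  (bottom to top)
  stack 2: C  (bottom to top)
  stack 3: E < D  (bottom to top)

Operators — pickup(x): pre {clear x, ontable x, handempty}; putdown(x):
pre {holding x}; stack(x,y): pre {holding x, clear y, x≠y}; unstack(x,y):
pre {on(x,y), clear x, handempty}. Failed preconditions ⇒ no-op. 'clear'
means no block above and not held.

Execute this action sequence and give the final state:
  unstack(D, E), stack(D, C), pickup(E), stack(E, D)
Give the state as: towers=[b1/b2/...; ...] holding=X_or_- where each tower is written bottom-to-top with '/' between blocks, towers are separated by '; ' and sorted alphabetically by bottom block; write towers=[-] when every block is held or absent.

towers=[A/B; C/D/E] holding=-

step 1 (unstack(D, E)): towers=[A/B; C; E] holding=D
step 2 (stack(D, C)): towers=[A/B; C/D; E] holding=-
step 3 (pickup(E)): towers=[A/B; C/D] holding=E
step 4 (stack(E, D)): towers=[A/B; C/D/E] holding=-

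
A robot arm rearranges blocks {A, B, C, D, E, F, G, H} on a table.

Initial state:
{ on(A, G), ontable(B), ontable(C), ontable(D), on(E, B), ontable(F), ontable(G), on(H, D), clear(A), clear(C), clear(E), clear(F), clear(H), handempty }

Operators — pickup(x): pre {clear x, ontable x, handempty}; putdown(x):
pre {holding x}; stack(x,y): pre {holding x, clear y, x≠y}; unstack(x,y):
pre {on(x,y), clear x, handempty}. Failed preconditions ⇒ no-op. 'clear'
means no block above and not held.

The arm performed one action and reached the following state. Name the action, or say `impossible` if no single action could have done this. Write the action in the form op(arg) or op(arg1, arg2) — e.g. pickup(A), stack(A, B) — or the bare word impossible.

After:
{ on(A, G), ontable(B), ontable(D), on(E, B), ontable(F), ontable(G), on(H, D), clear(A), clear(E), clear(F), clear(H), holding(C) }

pickup(C)

target: towers=[B/E; D/H; F; G/A] holding=C
     unstack(A, G) → towers=[B/E; C; D/H; F; G] holding=A
     unstack(E, B) → towers=[B; C; D/H; F; G/A] holding=E
     unstack(H, D) → towers=[B/E; C; D; F; G/A] holding=H
         pickup(F) → towers=[B/E; C; D/H; G/A] holding=F
         pickup(C) → towers=[B/E; D/H; F; G/A] holding=C  ← match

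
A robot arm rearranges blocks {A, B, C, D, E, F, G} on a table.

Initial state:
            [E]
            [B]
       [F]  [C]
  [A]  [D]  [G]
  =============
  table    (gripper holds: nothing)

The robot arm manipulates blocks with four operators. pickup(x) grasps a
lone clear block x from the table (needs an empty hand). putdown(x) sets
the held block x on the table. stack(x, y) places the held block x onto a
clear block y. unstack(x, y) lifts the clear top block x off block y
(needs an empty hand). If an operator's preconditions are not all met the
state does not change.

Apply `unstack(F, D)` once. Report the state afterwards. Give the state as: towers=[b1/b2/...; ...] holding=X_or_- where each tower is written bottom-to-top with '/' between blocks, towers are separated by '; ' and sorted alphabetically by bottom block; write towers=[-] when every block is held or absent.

towers=[A; D; G/C/B/E] holding=F

before: towers=[A; D/F; G/C/B/E] holding=-
pre[unstack(F, D)]: on(F,D) yes, clear(F) yes, handempty yes
all met → apply unstack(F, D)
after:  towers=[A; D; G/C/B/E] holding=F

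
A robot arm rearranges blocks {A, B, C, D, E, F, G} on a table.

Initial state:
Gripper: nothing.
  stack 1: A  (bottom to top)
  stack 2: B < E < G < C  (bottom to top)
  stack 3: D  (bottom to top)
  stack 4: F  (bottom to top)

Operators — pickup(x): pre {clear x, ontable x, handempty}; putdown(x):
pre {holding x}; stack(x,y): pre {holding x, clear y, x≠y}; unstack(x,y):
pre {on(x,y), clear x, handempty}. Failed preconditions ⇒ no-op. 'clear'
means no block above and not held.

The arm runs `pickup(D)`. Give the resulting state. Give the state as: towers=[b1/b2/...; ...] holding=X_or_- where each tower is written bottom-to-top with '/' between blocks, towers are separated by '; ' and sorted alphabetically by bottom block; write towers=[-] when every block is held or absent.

before: towers=[A; B/E/G/C; D; F] holding=-
pre[pickup(D)]: clear(D) yes, ontable(D) yes, handempty yes
all met → apply pickup(D)
after:  towers=[A; B/E/G/C; F] holding=D

towers=[A; B/E/G/C; F] holding=D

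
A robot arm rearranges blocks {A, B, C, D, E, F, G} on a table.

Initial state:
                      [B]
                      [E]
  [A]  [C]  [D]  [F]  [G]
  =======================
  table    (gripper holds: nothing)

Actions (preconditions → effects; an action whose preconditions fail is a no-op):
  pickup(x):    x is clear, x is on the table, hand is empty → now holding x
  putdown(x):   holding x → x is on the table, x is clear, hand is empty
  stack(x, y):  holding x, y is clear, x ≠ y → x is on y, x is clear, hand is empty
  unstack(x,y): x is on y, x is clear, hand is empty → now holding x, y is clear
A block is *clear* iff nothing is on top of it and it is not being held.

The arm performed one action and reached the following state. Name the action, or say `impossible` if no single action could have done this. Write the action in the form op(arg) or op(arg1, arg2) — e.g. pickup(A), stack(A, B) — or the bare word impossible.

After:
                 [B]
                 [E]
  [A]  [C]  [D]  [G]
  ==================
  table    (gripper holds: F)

pickup(F)

target: towers=[A; C; D; G/E/B] holding=F
     unstack(B, E) → towers=[A; C; D; F; G/E] holding=B
         pickup(F) → towers=[A; C; D; G/E/B] holding=F  ← match
         pickup(D) → towers=[A; C; F; G/E/B] holding=D
         pickup(A) → towers=[C; D; F; G/E/B] holding=A
         pickup(C) → towers=[A; D; F; G/E/B] holding=C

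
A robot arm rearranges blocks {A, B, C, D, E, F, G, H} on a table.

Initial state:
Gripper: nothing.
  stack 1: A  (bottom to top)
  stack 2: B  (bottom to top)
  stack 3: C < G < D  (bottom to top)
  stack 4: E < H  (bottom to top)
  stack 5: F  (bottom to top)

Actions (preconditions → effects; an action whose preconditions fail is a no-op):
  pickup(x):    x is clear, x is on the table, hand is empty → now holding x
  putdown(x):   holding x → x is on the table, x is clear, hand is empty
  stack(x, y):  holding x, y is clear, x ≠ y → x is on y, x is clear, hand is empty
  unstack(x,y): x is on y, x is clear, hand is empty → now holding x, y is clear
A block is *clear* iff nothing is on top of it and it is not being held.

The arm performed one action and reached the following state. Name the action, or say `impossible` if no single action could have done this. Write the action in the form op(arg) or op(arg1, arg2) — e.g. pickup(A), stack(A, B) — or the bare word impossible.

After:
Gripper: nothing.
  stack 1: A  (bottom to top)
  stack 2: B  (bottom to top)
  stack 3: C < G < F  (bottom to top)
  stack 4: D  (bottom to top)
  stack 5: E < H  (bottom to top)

impossible

target: towers=[A; B; C/G/F; D; E/H] holding=-
         pickup(A) → towers=[B; C/G/D; E/H; F] holding=A
     unstack(H, E) → towers=[A; B; C/G/D; E; F] holding=H
         pickup(B) → towers=[A; C/G/D; E/H; F] holding=B
         pickup(F) → towers=[A; B; C/G/D; E/H] holding=F
     unstack(D, G) → towers=[A; B; C/G; E/H; F] holding=D
none of the 5 applicable actions match → impossible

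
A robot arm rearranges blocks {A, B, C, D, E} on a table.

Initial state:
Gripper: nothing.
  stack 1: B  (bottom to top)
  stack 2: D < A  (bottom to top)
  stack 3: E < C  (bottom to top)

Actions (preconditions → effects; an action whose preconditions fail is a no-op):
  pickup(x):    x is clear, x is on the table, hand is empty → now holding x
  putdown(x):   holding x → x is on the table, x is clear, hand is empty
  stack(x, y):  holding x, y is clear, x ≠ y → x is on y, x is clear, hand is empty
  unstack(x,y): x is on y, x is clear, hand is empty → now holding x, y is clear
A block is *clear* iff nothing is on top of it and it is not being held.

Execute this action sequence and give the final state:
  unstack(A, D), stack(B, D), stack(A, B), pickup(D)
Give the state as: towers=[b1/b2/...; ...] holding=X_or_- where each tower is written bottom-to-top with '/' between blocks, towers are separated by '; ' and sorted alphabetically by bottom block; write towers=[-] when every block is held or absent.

step 1 (unstack(A, D)): towers=[B; D; E/C] holding=A
step 2 (stack(B, D)) [no-op]: towers=[B; D; E/C] holding=A
step 3 (stack(A, B)): towers=[B/A; D; E/C] holding=-
step 4 (pickup(D)): towers=[B/A; E/C] holding=D

towers=[B/A; E/C] holding=D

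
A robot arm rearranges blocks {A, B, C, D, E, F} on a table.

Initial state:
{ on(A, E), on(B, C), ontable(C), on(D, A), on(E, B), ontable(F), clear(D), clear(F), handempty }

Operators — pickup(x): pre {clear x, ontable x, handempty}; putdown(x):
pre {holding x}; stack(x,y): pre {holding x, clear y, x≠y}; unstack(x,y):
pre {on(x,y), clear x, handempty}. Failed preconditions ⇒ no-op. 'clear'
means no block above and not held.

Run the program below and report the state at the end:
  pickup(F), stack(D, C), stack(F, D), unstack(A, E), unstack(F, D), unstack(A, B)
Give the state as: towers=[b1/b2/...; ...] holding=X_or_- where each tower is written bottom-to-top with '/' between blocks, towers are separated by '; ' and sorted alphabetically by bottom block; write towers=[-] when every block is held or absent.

towers=[C/B/E/A/D] holding=F

step 1 (pickup(F)): towers=[C/B/E/A/D] holding=F
step 2 (stack(D, C)) [no-op]: towers=[C/B/E/A/D] holding=F
step 3 (stack(F, D)): towers=[C/B/E/A/D/F] holding=-
step 4 (unstack(A, E)) [no-op]: towers=[C/B/E/A/D/F] holding=-
step 5 (unstack(F, D)): towers=[C/B/E/A/D] holding=F
step 6 (unstack(A, B)) [no-op]: towers=[C/B/E/A/D] holding=F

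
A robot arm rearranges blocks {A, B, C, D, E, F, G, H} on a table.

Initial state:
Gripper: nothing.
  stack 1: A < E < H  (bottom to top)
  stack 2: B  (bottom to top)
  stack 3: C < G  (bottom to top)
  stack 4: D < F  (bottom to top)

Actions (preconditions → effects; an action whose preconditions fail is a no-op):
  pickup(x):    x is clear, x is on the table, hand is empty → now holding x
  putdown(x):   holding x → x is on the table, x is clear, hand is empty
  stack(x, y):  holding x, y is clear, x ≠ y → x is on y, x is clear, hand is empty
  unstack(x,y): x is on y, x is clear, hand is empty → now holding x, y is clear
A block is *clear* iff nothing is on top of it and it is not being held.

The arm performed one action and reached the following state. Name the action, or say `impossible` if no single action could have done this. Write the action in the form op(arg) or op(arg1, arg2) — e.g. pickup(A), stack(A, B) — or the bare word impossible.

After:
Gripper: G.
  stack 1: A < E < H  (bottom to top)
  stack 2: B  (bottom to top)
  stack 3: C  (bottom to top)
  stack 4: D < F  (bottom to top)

unstack(G, C)

target: towers=[A/E/H; B; C; D/F] holding=G
     unstack(G, C) → towers=[A/E/H; B; C; D/F] holding=G  ← match
     unstack(H, E) → towers=[A/E; B; C/G; D/F] holding=H
         pickup(B) → towers=[A/E/H; C/G; D/F] holding=B
     unstack(F, D) → towers=[A/E/H; B; C/G; D] holding=F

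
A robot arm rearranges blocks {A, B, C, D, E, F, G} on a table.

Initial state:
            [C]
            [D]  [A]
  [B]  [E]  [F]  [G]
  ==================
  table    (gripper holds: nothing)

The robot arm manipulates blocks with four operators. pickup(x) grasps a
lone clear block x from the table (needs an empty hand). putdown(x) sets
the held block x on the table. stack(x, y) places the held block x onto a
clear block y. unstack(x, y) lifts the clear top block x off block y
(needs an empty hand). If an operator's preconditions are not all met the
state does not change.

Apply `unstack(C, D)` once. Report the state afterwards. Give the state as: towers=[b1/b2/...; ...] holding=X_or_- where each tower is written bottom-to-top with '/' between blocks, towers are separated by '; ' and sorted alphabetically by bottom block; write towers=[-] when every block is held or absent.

towers=[B; E; F/D; G/A] holding=C

before: towers=[B; E; F/D/C; G/A] holding=-
pre[unstack(C, D)]: on(C,D) yes, clear(C) yes, handempty yes
all met → apply unstack(C, D)
after:  towers=[B; E; F/D; G/A] holding=C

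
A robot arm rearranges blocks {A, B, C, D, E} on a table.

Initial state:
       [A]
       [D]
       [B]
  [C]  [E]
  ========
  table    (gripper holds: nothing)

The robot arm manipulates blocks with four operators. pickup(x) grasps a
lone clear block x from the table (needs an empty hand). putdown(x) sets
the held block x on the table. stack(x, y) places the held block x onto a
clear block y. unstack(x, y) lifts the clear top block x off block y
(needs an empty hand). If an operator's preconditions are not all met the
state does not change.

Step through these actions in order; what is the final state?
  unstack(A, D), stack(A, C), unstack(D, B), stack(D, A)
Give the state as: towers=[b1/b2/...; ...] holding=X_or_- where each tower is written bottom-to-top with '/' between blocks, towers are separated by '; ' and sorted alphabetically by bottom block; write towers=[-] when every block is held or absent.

step 1 (unstack(A, D)): towers=[C; E/B/D] holding=A
step 2 (stack(A, C)): towers=[C/A; E/B/D] holding=-
step 3 (unstack(D, B)): towers=[C/A; E/B] holding=D
step 4 (stack(D, A)): towers=[C/A/D; E/B] holding=-

towers=[C/A/D; E/B] holding=-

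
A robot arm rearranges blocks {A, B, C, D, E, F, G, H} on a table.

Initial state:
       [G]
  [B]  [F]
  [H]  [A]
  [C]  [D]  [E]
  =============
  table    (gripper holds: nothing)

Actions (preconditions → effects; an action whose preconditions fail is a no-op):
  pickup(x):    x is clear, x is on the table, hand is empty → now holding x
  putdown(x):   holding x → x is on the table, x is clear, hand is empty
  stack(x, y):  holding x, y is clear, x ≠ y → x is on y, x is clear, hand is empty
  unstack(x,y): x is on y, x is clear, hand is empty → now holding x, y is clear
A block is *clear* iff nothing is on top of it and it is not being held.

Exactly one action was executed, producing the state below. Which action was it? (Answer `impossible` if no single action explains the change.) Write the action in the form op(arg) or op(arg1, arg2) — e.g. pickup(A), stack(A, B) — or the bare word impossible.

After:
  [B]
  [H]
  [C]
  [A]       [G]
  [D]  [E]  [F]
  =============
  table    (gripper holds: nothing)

target: towers=[D/A/C/H/B; E; F/G] holding=-
     unstack(G, F) → towers=[C/H/B; D/A/F; E] holding=G
         pickup(E) → towers=[C/H/B; D/A/F/G] holding=E
     unstack(B, H) → towers=[C/H; D/A/F/G; E] holding=B
none of the 3 applicable actions match → impossible

impossible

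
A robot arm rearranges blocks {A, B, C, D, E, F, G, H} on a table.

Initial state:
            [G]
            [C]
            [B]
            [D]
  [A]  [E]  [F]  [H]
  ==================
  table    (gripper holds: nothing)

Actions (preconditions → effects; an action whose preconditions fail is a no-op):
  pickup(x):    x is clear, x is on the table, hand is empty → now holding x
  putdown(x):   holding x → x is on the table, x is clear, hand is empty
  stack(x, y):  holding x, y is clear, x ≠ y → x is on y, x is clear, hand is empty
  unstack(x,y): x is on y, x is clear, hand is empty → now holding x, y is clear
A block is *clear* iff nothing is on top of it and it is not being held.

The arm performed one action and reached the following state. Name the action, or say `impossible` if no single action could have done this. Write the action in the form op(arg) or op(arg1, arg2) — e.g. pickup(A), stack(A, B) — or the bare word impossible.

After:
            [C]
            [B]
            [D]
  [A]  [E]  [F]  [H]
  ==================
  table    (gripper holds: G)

target: towers=[A; E; F/D/B/C; H] holding=G
     unstack(G, C) → towers=[A; E; F/D/B/C; H] holding=G  ← match
         pickup(A) → towers=[E; F/D/B/C/G; H] holding=A
         pickup(E) → towers=[A; F/D/B/C/G; H] holding=E
         pickup(H) → towers=[A; E; F/D/B/C/G] holding=H

unstack(G, C)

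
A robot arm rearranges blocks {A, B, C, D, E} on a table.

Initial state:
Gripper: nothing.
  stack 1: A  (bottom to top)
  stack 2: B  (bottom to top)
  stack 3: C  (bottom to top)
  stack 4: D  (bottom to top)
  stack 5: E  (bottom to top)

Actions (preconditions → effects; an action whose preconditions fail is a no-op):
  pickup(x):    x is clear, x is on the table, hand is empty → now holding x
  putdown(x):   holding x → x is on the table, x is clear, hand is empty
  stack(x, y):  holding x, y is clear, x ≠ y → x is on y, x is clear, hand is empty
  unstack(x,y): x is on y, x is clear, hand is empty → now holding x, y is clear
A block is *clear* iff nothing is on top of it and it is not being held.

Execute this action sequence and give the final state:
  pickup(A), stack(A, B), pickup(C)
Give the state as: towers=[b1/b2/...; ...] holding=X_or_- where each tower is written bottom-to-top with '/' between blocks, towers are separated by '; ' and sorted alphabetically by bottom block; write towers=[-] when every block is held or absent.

towers=[B/A; D; E] holding=C

step 1 (pickup(A)): towers=[B; C; D; E] holding=A
step 2 (stack(A, B)): towers=[B/A; C; D; E] holding=-
step 3 (pickup(C)): towers=[B/A; D; E] holding=C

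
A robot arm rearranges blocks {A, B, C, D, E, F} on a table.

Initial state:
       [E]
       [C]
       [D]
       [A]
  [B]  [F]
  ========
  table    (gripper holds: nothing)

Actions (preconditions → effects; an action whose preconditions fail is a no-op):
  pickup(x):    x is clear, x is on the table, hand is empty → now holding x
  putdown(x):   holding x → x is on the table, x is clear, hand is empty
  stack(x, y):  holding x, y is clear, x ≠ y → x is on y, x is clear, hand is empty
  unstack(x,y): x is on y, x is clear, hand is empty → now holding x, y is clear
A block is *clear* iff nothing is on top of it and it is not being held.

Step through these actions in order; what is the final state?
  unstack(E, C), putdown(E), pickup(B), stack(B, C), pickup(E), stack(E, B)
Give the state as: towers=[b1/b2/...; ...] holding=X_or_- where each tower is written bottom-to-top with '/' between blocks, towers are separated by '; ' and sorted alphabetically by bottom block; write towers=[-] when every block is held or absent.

step 1 (unstack(E, C)): towers=[B; F/A/D/C] holding=E
step 2 (putdown(E)): towers=[B; E; F/A/D/C] holding=-
step 3 (pickup(B)): towers=[E; F/A/D/C] holding=B
step 4 (stack(B, C)): towers=[E; F/A/D/C/B] holding=-
step 5 (pickup(E)): towers=[F/A/D/C/B] holding=E
step 6 (stack(E, B)): towers=[F/A/D/C/B/E] holding=-

towers=[F/A/D/C/B/E] holding=-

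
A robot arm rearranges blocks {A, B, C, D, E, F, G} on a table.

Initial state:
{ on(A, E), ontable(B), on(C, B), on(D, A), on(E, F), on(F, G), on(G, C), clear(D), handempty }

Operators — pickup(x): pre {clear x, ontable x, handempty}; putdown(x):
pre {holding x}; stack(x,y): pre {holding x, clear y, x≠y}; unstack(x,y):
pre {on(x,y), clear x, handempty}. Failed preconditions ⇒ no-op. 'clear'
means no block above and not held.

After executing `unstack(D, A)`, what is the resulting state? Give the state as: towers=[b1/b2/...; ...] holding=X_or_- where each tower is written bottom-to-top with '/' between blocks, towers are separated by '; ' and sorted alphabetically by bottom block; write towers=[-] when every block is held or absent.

before: towers=[B/C/G/F/E/A/D] holding=-
pre[unstack(D, A)]: on(D,A) ok, clear(D) ok, handempty ok
all met → apply unstack(D, A)
after:  towers=[B/C/G/F/E/A] holding=D

towers=[B/C/G/F/E/A] holding=D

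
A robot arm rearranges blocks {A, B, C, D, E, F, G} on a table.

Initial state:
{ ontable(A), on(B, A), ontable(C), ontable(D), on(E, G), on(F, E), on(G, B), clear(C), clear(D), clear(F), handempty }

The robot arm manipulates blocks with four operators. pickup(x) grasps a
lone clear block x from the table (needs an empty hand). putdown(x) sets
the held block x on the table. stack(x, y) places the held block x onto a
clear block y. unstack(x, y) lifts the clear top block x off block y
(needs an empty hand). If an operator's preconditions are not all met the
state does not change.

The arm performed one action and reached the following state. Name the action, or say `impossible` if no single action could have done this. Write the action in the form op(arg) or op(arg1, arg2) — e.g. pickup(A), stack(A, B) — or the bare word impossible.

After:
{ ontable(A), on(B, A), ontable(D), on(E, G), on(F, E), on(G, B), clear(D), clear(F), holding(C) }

target: towers=[A/B/G/E/F; D] holding=C
     unstack(F, E) → towers=[A/B/G/E; C; D] holding=F
         pickup(D) → towers=[A/B/G/E/F; C] holding=D
         pickup(C) → towers=[A/B/G/E/F; D] holding=C  ← match

pickup(C)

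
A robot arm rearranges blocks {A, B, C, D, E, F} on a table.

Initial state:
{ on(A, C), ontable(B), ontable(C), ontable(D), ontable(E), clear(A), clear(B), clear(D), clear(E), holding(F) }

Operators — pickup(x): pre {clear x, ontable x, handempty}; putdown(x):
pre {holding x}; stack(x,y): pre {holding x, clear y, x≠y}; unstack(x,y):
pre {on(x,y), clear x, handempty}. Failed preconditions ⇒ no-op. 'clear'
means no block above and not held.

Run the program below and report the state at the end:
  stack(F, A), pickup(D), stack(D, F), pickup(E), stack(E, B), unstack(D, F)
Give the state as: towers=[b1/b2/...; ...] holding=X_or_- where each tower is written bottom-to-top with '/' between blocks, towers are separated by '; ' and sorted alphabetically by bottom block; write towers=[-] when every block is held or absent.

towers=[B/E; C/A/F] holding=D

step 1 (stack(F, A)): towers=[B; C/A/F; D; E] holding=-
step 2 (pickup(D)): towers=[B; C/A/F; E] holding=D
step 3 (stack(D, F)): towers=[B; C/A/F/D; E] holding=-
step 4 (pickup(E)): towers=[B; C/A/F/D] holding=E
step 5 (stack(E, B)): towers=[B/E; C/A/F/D] holding=-
step 6 (unstack(D, F)): towers=[B/E; C/A/F] holding=D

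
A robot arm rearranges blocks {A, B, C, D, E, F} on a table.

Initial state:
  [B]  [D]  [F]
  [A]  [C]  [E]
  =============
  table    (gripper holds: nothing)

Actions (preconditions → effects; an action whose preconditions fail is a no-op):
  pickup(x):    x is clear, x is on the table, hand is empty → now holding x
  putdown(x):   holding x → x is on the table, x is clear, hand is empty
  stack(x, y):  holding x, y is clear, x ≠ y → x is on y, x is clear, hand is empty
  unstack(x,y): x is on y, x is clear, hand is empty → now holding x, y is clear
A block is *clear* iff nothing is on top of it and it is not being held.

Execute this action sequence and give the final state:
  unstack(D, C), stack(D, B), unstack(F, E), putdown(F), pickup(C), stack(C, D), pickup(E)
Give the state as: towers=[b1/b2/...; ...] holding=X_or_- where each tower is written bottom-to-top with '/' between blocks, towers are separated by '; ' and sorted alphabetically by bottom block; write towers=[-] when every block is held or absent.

step 1 (unstack(D, C)): towers=[A/B; C; E/F] holding=D
step 2 (stack(D, B)): towers=[A/B/D; C; E/F] holding=-
step 3 (unstack(F, E)): towers=[A/B/D; C; E] holding=F
step 4 (putdown(F)): towers=[A/B/D; C; E; F] holding=-
step 5 (pickup(C)): towers=[A/B/D; E; F] holding=C
step 6 (stack(C, D)): towers=[A/B/D/C; E; F] holding=-
step 7 (pickup(E)): towers=[A/B/D/C; F] holding=E

towers=[A/B/D/C; F] holding=E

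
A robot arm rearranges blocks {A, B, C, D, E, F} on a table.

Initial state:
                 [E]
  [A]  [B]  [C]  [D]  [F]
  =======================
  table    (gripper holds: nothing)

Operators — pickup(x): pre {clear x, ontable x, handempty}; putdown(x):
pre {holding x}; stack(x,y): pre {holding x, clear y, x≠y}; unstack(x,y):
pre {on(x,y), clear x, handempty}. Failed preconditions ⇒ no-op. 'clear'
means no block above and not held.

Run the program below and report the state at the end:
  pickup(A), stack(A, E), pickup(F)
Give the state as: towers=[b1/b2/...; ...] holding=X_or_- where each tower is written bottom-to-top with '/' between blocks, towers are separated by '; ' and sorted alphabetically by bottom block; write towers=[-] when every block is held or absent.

towers=[B; C; D/E/A] holding=F

step 1 (pickup(A)): towers=[B; C; D/E; F] holding=A
step 2 (stack(A, E)): towers=[B; C; D/E/A; F] holding=-
step 3 (pickup(F)): towers=[B; C; D/E/A] holding=F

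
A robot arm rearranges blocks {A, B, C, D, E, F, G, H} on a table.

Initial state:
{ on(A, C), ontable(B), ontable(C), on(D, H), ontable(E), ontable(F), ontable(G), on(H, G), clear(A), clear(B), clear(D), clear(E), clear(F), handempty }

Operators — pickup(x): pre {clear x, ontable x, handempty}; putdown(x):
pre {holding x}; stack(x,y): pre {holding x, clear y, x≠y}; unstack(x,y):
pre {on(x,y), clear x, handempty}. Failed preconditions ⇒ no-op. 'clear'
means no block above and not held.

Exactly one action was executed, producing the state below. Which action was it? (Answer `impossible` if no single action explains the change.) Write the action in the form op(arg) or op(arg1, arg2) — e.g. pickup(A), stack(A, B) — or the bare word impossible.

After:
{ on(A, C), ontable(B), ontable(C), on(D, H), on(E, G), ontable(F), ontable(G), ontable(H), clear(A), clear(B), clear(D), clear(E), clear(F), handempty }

impossible

target: towers=[B; C/A; F; G/E; H/D] holding=-
     unstack(A, C) → towers=[B; C; E; F; G/H/D] holding=A
         pickup(E) → towers=[B; C/A; F; G/H/D] holding=E
         pickup(B) → towers=[C/A; E; F; G/H/D] holding=B
         pickup(F) → towers=[B; C/A; E; G/H/D] holding=F
     unstack(D, H) → towers=[B; C/A; E; F; G/H] holding=D
none of the 5 applicable actions match → impossible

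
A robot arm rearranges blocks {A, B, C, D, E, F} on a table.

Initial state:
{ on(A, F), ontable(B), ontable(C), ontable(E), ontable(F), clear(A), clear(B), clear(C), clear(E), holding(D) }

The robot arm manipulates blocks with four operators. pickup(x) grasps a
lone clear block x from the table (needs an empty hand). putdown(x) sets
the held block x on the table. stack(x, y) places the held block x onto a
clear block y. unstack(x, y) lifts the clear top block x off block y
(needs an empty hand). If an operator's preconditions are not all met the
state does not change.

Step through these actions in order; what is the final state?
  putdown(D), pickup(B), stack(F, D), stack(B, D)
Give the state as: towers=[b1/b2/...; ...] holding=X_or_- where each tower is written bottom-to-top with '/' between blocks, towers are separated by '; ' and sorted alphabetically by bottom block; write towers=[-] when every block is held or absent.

towers=[C; D/B; E; F/A] holding=-

step 1 (putdown(D)): towers=[B; C; D; E; F/A] holding=-
step 2 (pickup(B)): towers=[C; D; E; F/A] holding=B
step 3 (stack(F, D)) [no-op]: towers=[C; D; E; F/A] holding=B
step 4 (stack(B, D)): towers=[C; D/B; E; F/A] holding=-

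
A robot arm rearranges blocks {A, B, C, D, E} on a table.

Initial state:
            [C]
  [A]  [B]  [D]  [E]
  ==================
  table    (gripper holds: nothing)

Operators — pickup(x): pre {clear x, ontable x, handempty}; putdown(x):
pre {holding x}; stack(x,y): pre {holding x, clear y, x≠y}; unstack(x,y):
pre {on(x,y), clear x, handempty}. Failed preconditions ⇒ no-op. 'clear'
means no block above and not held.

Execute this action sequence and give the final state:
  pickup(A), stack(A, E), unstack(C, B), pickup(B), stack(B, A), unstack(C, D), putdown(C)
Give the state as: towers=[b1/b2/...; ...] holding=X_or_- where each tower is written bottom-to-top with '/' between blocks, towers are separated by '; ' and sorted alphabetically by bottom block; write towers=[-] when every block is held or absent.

step 1 (pickup(A)): towers=[B; D/C; E] holding=A
step 2 (stack(A, E)): towers=[B; D/C; E/A] holding=-
step 3 (unstack(C, B)) [no-op]: towers=[B; D/C; E/A] holding=-
step 4 (pickup(B)): towers=[D/C; E/A] holding=B
step 5 (stack(B, A)): towers=[D/C; E/A/B] holding=-
step 6 (unstack(C, D)): towers=[D; E/A/B] holding=C
step 7 (putdown(C)): towers=[C; D; E/A/B] holding=-

towers=[C; D; E/A/B] holding=-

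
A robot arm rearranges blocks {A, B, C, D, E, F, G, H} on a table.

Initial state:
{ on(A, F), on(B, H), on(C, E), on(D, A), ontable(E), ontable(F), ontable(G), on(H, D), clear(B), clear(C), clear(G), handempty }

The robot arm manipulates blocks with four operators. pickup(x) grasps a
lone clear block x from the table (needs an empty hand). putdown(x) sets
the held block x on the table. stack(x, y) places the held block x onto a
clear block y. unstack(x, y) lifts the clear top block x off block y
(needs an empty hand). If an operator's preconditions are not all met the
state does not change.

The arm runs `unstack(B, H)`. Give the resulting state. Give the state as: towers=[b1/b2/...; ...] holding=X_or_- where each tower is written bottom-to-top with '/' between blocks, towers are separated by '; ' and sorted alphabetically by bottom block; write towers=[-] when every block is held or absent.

towers=[E/C; F/A/D/H; G] holding=B

before: towers=[E/C; F/A/D/H/B; G] holding=-
pre[unstack(B, H)]: on(B,H) ok, clear(B) ok, handempty ok
all met → apply unstack(B, H)
after:  towers=[E/C; F/A/D/H; G] holding=B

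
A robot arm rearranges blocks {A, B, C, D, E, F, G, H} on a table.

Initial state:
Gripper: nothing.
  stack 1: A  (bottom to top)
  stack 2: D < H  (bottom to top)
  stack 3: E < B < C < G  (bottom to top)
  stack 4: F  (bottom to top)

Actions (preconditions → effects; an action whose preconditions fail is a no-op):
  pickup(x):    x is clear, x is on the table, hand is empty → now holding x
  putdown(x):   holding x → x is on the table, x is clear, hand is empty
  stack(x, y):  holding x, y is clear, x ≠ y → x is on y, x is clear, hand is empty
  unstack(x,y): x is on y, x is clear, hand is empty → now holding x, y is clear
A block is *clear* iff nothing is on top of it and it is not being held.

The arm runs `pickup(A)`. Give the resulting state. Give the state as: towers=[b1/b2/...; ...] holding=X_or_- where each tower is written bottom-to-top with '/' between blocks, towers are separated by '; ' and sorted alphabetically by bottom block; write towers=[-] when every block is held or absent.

towers=[D/H; E/B/C/G; F] holding=A

before: towers=[A; D/H; E/B/C/G; F] holding=-
pre[pickup(A)]: clear(A) yes, ontable(A) yes, handempty yes
all met → apply pickup(A)
after:  towers=[D/H; E/B/C/G; F] holding=A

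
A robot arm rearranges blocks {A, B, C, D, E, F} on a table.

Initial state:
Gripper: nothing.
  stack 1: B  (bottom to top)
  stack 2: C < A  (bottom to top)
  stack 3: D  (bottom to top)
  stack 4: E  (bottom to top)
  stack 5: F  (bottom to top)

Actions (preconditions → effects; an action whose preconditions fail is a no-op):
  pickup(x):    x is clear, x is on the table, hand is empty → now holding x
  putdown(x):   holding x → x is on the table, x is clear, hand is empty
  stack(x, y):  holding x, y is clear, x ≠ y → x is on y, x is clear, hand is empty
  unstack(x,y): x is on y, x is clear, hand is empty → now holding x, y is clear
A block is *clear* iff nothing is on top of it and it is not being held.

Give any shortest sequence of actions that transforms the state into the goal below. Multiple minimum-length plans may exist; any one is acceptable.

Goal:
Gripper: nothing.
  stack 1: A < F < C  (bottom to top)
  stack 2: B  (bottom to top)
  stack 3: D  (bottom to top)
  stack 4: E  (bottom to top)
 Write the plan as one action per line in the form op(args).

step 1 (unstack(A, C)): towers=[B; C; D; E; F] holding=A
step 2 (putdown(A)): towers=[A; B; C; D; E; F] holding=-
step 3 (pickup(F)): towers=[A; B; C; D; E] holding=F
step 4 (stack(F, A)): towers=[A/F; B; C; D; E] holding=-
step 5 (pickup(C)): towers=[A/F; B; D; E] holding=C
step 6 (stack(C, F)): towers=[A/F/C; B; D; E] holding=-
goal check: towers=[A/F/C; B; D; E] holding=- — reached (length 6, optimal by BFS)

unstack(A, C)
putdown(A)
pickup(F)
stack(F, A)
pickup(C)
stack(C, F)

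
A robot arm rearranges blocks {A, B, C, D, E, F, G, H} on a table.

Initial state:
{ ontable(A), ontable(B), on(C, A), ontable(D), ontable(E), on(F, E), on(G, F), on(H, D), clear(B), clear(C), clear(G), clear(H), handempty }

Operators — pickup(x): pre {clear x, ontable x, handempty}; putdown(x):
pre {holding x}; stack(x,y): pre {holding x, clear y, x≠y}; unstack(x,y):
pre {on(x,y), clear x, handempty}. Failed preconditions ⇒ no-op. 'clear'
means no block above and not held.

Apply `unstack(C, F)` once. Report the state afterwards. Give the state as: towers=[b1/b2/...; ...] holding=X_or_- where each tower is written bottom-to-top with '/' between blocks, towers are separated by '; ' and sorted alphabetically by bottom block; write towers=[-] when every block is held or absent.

towers=[A/C; B; D/H; E/F/G] holding=-

before: towers=[A/C; B; D/H; E/F/G] holding=-
pre[unstack(C, F)]: on(C,F) fail, clear(C) ok, handempty ok
on(C,F) unmet → unstack(C, F) is a no-op
after:  towers=[A/C; B; D/H; E/F/G] holding=-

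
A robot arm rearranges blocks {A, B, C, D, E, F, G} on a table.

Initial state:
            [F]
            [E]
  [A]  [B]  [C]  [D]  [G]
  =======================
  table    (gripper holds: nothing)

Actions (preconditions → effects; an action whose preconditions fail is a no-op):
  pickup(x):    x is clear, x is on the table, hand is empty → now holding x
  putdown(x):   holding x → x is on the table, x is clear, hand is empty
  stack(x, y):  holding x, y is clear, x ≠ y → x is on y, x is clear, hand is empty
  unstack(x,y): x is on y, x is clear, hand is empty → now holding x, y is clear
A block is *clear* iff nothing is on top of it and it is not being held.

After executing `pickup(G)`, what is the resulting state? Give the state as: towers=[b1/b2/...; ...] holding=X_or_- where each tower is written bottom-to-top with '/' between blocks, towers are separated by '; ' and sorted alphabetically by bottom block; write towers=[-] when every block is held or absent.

towers=[A; B; C/E/F; D] holding=G

before: towers=[A; B; C/E/F; D; G] holding=-
pre[pickup(G)]: clear(G) yes, ontable(G) yes, handempty yes
all met → apply pickup(G)
after:  towers=[A; B; C/E/F; D] holding=G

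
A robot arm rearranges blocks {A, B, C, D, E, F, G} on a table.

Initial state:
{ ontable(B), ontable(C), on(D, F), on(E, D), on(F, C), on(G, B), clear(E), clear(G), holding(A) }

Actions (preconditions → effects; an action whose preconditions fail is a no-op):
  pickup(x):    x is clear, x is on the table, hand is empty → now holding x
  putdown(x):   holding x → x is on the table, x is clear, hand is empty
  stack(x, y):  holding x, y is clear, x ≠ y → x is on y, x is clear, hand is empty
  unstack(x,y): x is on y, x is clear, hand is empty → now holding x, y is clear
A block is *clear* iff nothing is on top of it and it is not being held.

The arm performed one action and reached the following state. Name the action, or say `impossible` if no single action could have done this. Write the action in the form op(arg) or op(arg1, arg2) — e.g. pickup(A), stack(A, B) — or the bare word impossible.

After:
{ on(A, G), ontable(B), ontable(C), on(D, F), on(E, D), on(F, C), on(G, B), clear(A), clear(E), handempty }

stack(A, G)

target: towers=[B/G/A; C/F/D/E] holding=-
        putdown(A) → towers=[A; B/G; C/F/D/E] holding=-
       stack(A, G) → towers=[B/G/A; C/F/D/E] holding=-  ← match
       stack(A, E) → towers=[B/G; C/F/D/E/A] holding=-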